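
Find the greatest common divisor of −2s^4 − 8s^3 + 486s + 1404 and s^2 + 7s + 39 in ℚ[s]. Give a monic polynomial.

s^2 + 7s + 39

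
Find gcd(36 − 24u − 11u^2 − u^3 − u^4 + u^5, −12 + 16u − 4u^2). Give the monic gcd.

3 − 4u + u^2

Euclidean algorithm in ℚ[u]:
  u^5 − u^4 − u^3 − 11u^2 − 24u + 36 = (−(1/4)u^3 − (3/4)u^2 − 2u − 3)(−4u^2 + 16u − 12) + (0)
Last nonzero remainder: −4u^2 + 16u − 12. Dividing through by −4 gives the monic gcd u^2 − 4u + 3.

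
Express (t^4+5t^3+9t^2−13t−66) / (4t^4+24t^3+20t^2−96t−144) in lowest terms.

(t^2+4t+11)/(4t^2+20t+24)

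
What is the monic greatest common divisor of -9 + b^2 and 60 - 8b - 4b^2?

-3 + b

By polynomial division,
  b^2 - 9 = (-1/4)(-4b^2 - 8b + 60) + (-2b + 6)
  -4b^2 - 8b + 60 = (2b + 10)(-2b + 6) + (0)
Last nonzero remainder: -2b + 6. Dividing through by -2 gives the monic gcd b - 3.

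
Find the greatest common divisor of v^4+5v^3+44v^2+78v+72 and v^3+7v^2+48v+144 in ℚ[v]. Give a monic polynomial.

Apply the Euclidean algorithm:
  v^4+5v^3+44v^2+78v+72 = (v−2)(v^3+7v^2+48v+144) + (10v^2+30v+360)
  v^3+7v^2+48v+144 = ((1/10)v+2/5)(10v^2+30v+360) + (0)
Last nonzero remainder: 10v^2+30v+360. Dividing through by 10 gives the monic gcd v^2+3v+36.

v^2+3v+36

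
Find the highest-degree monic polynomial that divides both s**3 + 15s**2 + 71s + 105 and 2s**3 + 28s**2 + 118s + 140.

Apply the Euclidean algorithm:
  s**3 + 15s**2 + 71s + 105 = (1/2)(2s**3 + 28s**2 + 118s + 140) + (s**2 + 12s + 35)
  2s**3 + 28s**2 + 118s + 140 = (2s + 4)(s**2 + 12s + 35) + (0)
The last nonzero remainder s**2 + 12s + 35 is already monic.

s**2 + 12s + 35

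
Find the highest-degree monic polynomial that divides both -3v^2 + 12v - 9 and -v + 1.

v - 1

By polynomial division,
  -3v^2 + 12v - 9 = (3v - 9)(-v + 1) + (0)
Last nonzero remainder: -v + 1. Dividing through by -1 gives the monic gcd v - 1.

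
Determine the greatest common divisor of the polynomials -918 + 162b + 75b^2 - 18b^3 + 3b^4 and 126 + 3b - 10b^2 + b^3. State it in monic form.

3 + b

By polynomial division,
  3b^4 - 18b^3 + 75b^2 + 162b - 918 = (3b + 12)(b^3 - 10b^2 + 3b + 126) + (186b^2 - 252b - 2430)
  b^3 - 10b^2 + 3b + 126 = ((1/186)b - 134/2883)(186b^2 - 252b - 2430) + ((4182/961)b + 12546/961)
  186b^2 - 252b - 2430 = ((29791/697)b - 129735/697)((4182/961)b + 12546/961) + (0)
Last nonzero remainder: (4182/961)b + 12546/961. Dividing through by 4182/961 gives the monic gcd b + 3.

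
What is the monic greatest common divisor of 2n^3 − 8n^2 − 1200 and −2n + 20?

n − 10

Repeated division with remainder:
  2n^3 − 8n^2 − 1200 = (−n^2 − 6n − 60)(−2n + 20) + (0)
Last nonzero remainder: −2n + 20. Dividing through by −2 gives the monic gcd n − 10.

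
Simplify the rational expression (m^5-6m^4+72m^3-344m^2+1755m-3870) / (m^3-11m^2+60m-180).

(m^3-m^2+37m-129)/(m-6)

Euclidean algorithm in ℚ[m]:
  m^5-6m^4+72m^3-344m^2+1755m-3870 = (m^2+5m+67)(m^3-11m^2+60m-180) + (273m^2-1365m+8190)
  m^3-11m^2+60m-180 = ((1/273)m-2/91)(273m^2-1365m+8190) + (0)
Last nonzero remainder: 273m^2-1365m+8190. Dividing through by 273 gives the monic gcd m^2-5m+30.
Cancel m^2-5m+30 from numerator and denominator to get the reduced form.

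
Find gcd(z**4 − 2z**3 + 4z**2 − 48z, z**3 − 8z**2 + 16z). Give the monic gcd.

z**2 − 4z

Apply the Euclidean algorithm:
  z**4 − 2z**3 + 4z**2 − 48z = (z + 6)(z**3 − 8z**2 + 16z) + (36z**2 − 144z)
  z**3 − 8z**2 + 16z = ((1/36)z − 1/9)(36z**2 − 144z) + (0)
Last nonzero remainder: 36z**2 − 144z. Dividing through by 36 gives the monic gcd z**2 − 4z.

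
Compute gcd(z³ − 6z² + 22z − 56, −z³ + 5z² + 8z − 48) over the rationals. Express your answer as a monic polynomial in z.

z − 4

By polynomial division,
  z³ − 6z² + 22z − 56 = (−1)(−z³ + 5z² + 8z − 48) + (−z² + 30z − 104)
  −z³ + 5z² + 8z − 48 = (z + 25)(−z² + 30z − 104) + (−638z + 2552)
  −z² + 30z − 104 = ((1/638)z − 13/319)(−638z + 2552) + (0)
Last nonzero remainder: −638z + 2552. Dividing through by −638 gives the monic gcd z − 4.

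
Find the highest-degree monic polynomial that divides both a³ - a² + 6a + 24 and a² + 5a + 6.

Euclidean algorithm in ℚ[a]:
  a³ - a² + 6a + 24 = (a - 6)(a² + 5a + 6) + (30a + 60)
  a² + 5a + 6 = ((1/30)a + 1/10)(30a + 60) + (0)
Last nonzero remainder: 30a + 60. Dividing through by 30 gives the monic gcd a + 2.

a + 2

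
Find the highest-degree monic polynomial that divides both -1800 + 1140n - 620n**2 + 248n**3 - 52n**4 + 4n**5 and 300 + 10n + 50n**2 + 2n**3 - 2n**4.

Repeated division with remainder:
  4n**5 - 52n**4 + 248n**3 - 620n**2 + 1140n - 1800 = (-2n + 24)(-2n**4 + 2n**3 + 50n**2 + 10n + 300) + (300n**3 - 1800n**2 + 1500n - 9000)
  -2n**4 + 2n**3 + 50n**2 + 10n + 300 = (-(1/150)n - 1/30)(300n**3 - 1800n**2 + 1500n - 9000) + (0)
Last nonzero remainder: 300n**3 - 1800n**2 + 1500n - 9000. Dividing through by 300 gives the monic gcd n**3 - 6n**2 + 5n - 30.

-30 + 5n - 6n**2 + n**3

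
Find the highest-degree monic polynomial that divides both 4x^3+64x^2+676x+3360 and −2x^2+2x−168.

1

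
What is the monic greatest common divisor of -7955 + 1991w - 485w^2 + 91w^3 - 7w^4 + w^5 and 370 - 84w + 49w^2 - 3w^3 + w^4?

Repeated division with remainder:
  w^5 - 7w^4 + 91w^3 - 485w^2 + 1991w - 7955 = (w - 4)(w^4 - 3w^3 + 49w^2 - 84w + 370) + (30w^3 - 205w^2 + 1285w - 6475)
  w^4 - 3w^3 + 49w^2 - 84w + 370 = ((1/30)w + 23/180)(30w^3 - 205w^2 + 1285w - 6475) + ((1165/36)w^2 - (1165/36)w + 43105/36)
  30w^3 - 205w^2 + 1285w - 6475 = ((216/233)w - 1260/233)((1165/36)w^2 - (1165/36)w + 43105/36) + (0)
Last nonzero remainder: (1165/36)w^2 - (1165/36)w + 43105/36. Dividing through by 1165/36 gives the monic gcd w^2 - w + 37.

37 - w + w^2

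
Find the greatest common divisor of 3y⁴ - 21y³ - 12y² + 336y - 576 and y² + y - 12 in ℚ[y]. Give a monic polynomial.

Repeated division with remainder:
  3y⁴ - 21y³ - 12y² + 336y - 576 = (3y² - 24y + 48)(y² + y - 12) + (0)
The last nonzero remainder y² + y - 12 is already monic.

y² + y - 12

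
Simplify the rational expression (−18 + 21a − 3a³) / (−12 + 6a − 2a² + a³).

Repeated division with remainder:
  −3a³ + 21a − 18 = (−3)(a³ − 2a² + 6a − 12) + (−6a² + 39a − 54)
  a³ − 2a² + 6a − 12 = (−(1/6)a − 3/4)(−6a² + 39a − 54) + ((105/4)a − 105/2)
  −6a² + 39a − 54 = (−(8/35)a + 36/35)((105/4)a − 105/2) + (0)
Last nonzero remainder: (105/4)a − 105/2. Dividing through by 105/4 gives the monic gcd a − 2.
Cancel a − 2 from numerator and denominator to get the reduced form.

(9 − 6a − 3a²)/(6 + a²)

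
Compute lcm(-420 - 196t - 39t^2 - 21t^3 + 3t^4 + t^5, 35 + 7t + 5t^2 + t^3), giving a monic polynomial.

-2100 - 1400t - 391t^2 - 144t^3 - 6t^4 + 8t^5 + t^6

Repeated division with remainder:
  t^5 + 3t^4 - 21t^3 - 39t^2 - 196t - 420 = (t^2 - 2t - 18)(t^3 + 5t^2 + 7t + 35) + (30t^2 + 210)
  t^3 + 5t^2 + 7t + 35 = ((1/30)t + 1/6)(30t^2 + 210) + (0)
Last nonzero remainder: 30t^2 + 210. Dividing through by 30 gives the monic gcd t^2 + 7.
Then lcm(f, g) = f·g / gcd(f, g); expanding and making the result monic gives the answer.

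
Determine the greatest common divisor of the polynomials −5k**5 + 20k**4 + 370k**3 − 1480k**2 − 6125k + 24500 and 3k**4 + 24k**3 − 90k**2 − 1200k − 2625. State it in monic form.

Repeated division with remainder:
  −5k**5 + 20k**4 + 370k**3 − 1480k**2 − 6125k + 24500 = (−(5/3)k + 20)(3k**4 + 24k**3 − 90k**2 − 1200k − 2625) + (−260k**3 − 1680k**2 + 13500k + 77000)
  3k**4 + 24k**3 − 90k**2 − 1200k − 2625 = (−(3/260)k − 3/169)(−260k**3 − 1680k**2 + 13500k + 77000) + ((6075/169)k**2 − (12150/169)k − 212625/169)
  −260k**3 − 1680k**2 + 13500k + 77000 = (−(8788/1215)k − 14872/243)((6075/169)k**2 − (12150/169)k − 212625/169) + (0)
Last nonzero remainder: (6075/169)k**2 − (12150/169)k − 212625/169. Dividing through by 6075/169 gives the monic gcd k**2 − 2k − 35.

k**2 − 2k − 35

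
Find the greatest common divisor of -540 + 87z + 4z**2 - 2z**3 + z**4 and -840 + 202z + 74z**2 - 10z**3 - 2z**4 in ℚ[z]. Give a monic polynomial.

Repeated division with remainder:
  z**4 - 2z**3 + 4z**2 + 87z - 540 = (-1/2)(-2z**4 - 10z**3 + 74z**2 + 202z - 840) + (-7z**3 + 41z**2 + 188z - 960)
  -2z**4 - 10z**3 + 74z**2 + 202z - 840 = ((2/7)z + 152/49)(-7z**3 + 41z**2 + 188z - 960) + (-(5238/49)z**2 - (5238/49)z + 104760/49)
  -7z**3 + 41z**2 + 188z - 960 = ((343/5238)z - 392/873)(-(5238/49)z**2 - (5238/49)z + 104760/49) + (0)
Last nonzero remainder: -(5238/49)z**2 - (5238/49)z + 104760/49. Dividing through by -5238/49 gives the monic gcd z**2 + z - 20.

-20 + z + z**2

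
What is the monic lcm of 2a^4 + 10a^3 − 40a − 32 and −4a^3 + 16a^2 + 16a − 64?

a^5 + a^4 − 20a^3 − 20a^2 + 64a + 64

By polynomial division,
  2a^4 + 10a^3 − 40a − 32 = (−(1/2)a − 9/2)(−4a^3 + 16a^2 + 16a − 64) + (80a^2 − 320)
  −4a^3 + 16a^2 + 16a − 64 = (−(1/20)a + 1/5)(80a^2 − 320) + (0)
Last nonzero remainder: 80a^2 − 320. Dividing through by 80 gives the monic gcd a^2 − 4.
Then lcm(f, g) = f·g / gcd(f, g); expanding and making the result monic gives the answer.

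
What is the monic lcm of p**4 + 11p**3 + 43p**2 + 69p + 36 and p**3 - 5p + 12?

p**6 + 8p**5 + 14p**4 - 16p**3 + p**2 + 168p + 144

By polynomial division,
  p**4 + 11p**3 + 43p**2 + 69p + 36 = (p + 11)(p**3 - 5p + 12) + (48p**2 + 112p - 96)
  p**3 - 5p + 12 = ((1/48)p - 7/144)(48p**2 + 112p - 96) + ((22/9)p + 22/3)
  48p**2 + 112p - 96 = ((216/11)p - 144/11)((22/9)p + 22/3) + (0)
Last nonzero remainder: (22/9)p + 22/3. Dividing through by 22/9 gives the monic gcd p + 3.
Then lcm(f, g) = f·g / gcd(f, g); expanding and making the result monic gives the answer.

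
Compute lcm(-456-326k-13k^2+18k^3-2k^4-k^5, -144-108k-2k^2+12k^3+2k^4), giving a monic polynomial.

-1368-522k+287k^2+67k^3-24k^4-k^5+k^6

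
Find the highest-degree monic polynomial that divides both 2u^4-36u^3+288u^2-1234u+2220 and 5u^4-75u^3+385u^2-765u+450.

By polynomial division,
  2u^4-36u^3+288u^2-1234u+2220 = (2/5)(5u^4-75u^3+385u^2-765u+450) + (-6u^3+134u^2-928u+2040)
  5u^4-75u^3+385u^2-765u+450 = (-(5/6)u-55/9)(-6u^3+134u^2-928u+2040) + ((3875/9)u^2-(42625/9)u+38750/3)
  -6u^3+134u^2-928u+2040 = (-(54/3875)u+612/3875)((3875/9)u^2-(42625/9)u+38750/3) + (0)
Last nonzero remainder: (3875/9)u^2-(42625/9)u+38750/3. Dividing through by 3875/9 gives the monic gcd u^2-11u+30.

u^2-11u+30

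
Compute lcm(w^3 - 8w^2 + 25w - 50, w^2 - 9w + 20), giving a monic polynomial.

Repeated division with remainder:
  w^3 - 8w^2 + 25w - 50 = (w + 1)(w^2 - 9w + 20) + (14w - 70)
  w^2 - 9w + 20 = ((1/14)w - 2/7)(14w - 70) + (0)
Last nonzero remainder: 14w - 70. Dividing through by 14 gives the monic gcd w - 5.
Then lcm(f, g) = f·g / gcd(f, g); expanding and making the result monic gives the answer.

w^4 - 12w^3 + 57w^2 - 150w + 200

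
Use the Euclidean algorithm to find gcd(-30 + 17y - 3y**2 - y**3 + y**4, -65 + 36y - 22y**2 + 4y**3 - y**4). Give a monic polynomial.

By polynomial division,
  y**4 - y**3 - 3y**2 + 17y - 30 = (-1)(-y**4 + 4y**3 - 22y**2 + 36y - 65) + (3y**3 - 25y**2 + 53y - 95)
  -y**4 + 4y**3 - 22y**2 + 36y - 65 = (-(1/3)y - 13/9)(3y**3 - 25y**2 + 53y - 95) + (-(364/9)y**2 + (728/9)y - 1820/9)
  3y**3 - 25y**2 + 53y - 95 = (-(27/364)y + 171/364)(-(364/9)y**2 + (728/9)y - 1820/9) + (0)
Last nonzero remainder: -(364/9)y**2 + (728/9)y - 1820/9. Dividing through by -364/9 gives the monic gcd y**2 - 2y + 5.

5 - 2y + y**2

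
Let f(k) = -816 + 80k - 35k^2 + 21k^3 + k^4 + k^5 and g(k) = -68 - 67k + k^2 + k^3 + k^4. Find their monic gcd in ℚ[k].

17 + 4k + k^2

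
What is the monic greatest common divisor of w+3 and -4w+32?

By polynomial division,
  w+3 = (-1/4)(-4w+32) + (11)
  -4w+32 = (-(4/11)w+32/11)(11) + (0)
The last nonzero remainder is the constant 11, so the polynomials are coprime and gcd = 1.

1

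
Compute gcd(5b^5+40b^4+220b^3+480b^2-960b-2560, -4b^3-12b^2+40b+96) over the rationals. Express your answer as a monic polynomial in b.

b^2+6b+8

Euclidean algorithm in ℚ[b]:
  5b^5+40b^4+220b^3+480b^2-960b-2560 = (-(5/4)b^2-(25/4)b-195/4)(-4b^3-12b^2+40b+96) + (265b^2+1590b+2120)
  -4b^3-12b^2+40b+96 = (-(4/265)b+12/265)(265b^2+1590b+2120) + (0)
Last nonzero remainder: 265b^2+1590b+2120. Dividing through by 265 gives the monic gcd b^2+6b+8.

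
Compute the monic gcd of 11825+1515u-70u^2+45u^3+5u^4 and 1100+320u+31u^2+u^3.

11+u

By polynomial division,
  5u^4+45u^3-70u^2+1515u+11825 = (5u-110)(u^3+31u^2+320u+1100) + (1740u^2+31215u+132825)
  u^3+31u^2+320u+1100 = ((1/1740)u+101/13456)(1740u^2+31215u+132825) + ((126025/13456)u+1386275/13456)
  1740u^2+31215u+132825 = ((4682688/25205)u+6499248/5041)((126025/13456)u+1386275/13456) + (0)
Last nonzero remainder: (126025/13456)u+1386275/13456. Dividing through by 126025/13456 gives the monic gcd u+11.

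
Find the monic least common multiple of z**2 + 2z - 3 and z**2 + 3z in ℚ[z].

Euclidean algorithm in ℚ[z]:
  z**2 + 2z - 3 = (z**2 + 3z) + (-z - 3)
  z**2 + 3z = (-z)(-z - 3) + (0)
Last nonzero remainder: -z - 3. Dividing through by -1 gives the monic gcd z + 3.
Then lcm(f, g) = f·g / gcd(f, g); expanding and making the result monic gives the answer.

z**3 + 2z**2 - 3z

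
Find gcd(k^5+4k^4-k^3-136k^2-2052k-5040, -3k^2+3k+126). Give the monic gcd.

k^2-k-42

Euclidean algorithm in ℚ[k]:
  k^5+4k^4-k^3-136k^2-2052k-5040 = (-(1/3)k^3-(5/3)k^2-(46/3)k-40)(-3k^2+3k+126) + (0)
Last nonzero remainder: -3k^2+3k+126. Dividing through by -3 gives the monic gcd k^2-k-42.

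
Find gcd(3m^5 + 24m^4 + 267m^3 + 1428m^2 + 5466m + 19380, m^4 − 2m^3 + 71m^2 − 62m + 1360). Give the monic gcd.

m^2 + m + 34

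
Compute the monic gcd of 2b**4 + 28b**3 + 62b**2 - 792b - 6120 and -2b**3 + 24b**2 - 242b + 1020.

By polynomial division,
  2b**4 + 28b**3 + 62b**2 - 792b - 6120 = (-b - 26)(-2b**3 + 24b**2 - 242b + 1020) + (444b**2 - 6064b + 20400)
  -2b**3 + 24b**2 - 242b + 1020 = (-(1/222)b - 92/12321)(444b**2 - 6064b + 20400) + (-(2407370/12321)b + 4814740/4107)
  444b**2 - 6064b + 20400 = (-(2735262/1203685)b + 246420/14161)(-(2407370/12321)b + 4814740/4107) + (0)
Last nonzero remainder: -(2407370/12321)b + 4814740/4107. Dividing through by -2407370/12321 gives the monic gcd b - 6.

b - 6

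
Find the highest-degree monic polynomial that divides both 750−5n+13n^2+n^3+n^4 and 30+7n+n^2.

By polynomial division,
  n^4+n^3+13n^2−5n+750 = (n^2−6n+25)(n^2+7n+30) + (0)
The last nonzero remainder n^2+7n+30 is already monic.

30+7n+n^2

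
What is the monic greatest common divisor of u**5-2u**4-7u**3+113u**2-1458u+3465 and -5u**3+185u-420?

u**2+4u-21

Euclidean algorithm in ℚ[u]:
  u**5-2u**4-7u**3+113u**2-1458u+3465 = (-(1/5)u**2+(2/5)u-6)(-5u**3+185u-420) + (-45u**2-180u+945)
  -5u**3+185u-420 = ((1/9)u-4/9)(-45u**2-180u+945) + (0)
Last nonzero remainder: -45u**2-180u+945. Dividing through by -45 gives the monic gcd u**2+4u-21.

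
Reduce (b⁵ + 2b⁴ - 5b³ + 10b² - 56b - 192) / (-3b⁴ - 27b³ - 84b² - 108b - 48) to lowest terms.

(-b³ + 4b² - 11b + 24)/(3b² + 9b + 6)

By polynomial division,
  b⁵ + 2b⁴ - 5b³ + 10b² - 56b - 192 = (-(1/3)b + 7/3)(-3b⁴ - 27b³ - 84b² - 108b - 48) + (30b³ + 170b² + 180b - 80)
  -3b⁴ - 27b³ - 84b² - 108b - 48 = (-(1/10)b - 1/3)(30b³ + 170b² + 180b - 80) + (-(28/3)b² - 56b - 224/3)
  30b³ + 170b² + 180b - 80 = (-(45/14)b + 15/14)(-(28/3)b² - 56b - 224/3) + (0)
Last nonzero remainder: -(28/3)b² - 56b - 224/3. Dividing through by -28/3 gives the monic gcd b² + 6b + 8.
Cancel b² + 6b + 8 from numerator and denominator to get the reduced form.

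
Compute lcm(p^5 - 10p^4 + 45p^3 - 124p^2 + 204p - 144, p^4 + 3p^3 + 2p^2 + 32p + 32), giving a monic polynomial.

p^7 - 5p^6 - p^5 + 61p^4 - 236p^3 + 380p^2 + 96p - 576

Apply the Euclidean algorithm:
  p^5 - 10p^4 + 45p^3 - 124p^2 + 204p - 144 = (p - 13)(p^4 + 3p^3 + 2p^2 + 32p + 32) + (82p^3 - 130p^2 + 588p + 272)
  p^4 + 3p^3 + 2p^2 + 32p + 32 = ((1/82)p + 94/1681)(82p^3 - 130p^2 + 588p + 272) + ((3528/1681)p^2 - (7056/1681)p + 28224/1681)
  82p^3 - 130p^2 + 588p + 272 = ((68921/1764)p + 28577/1764)((3528/1681)p^2 - (7056/1681)p + 28224/1681) + (0)
Last nonzero remainder: (3528/1681)p^2 - (7056/1681)p + 28224/1681. Dividing through by 3528/1681 gives the monic gcd p^2 - 2p + 8.
Then lcm(f, g) = f·g / gcd(f, g); expanding and making the result monic gives the answer.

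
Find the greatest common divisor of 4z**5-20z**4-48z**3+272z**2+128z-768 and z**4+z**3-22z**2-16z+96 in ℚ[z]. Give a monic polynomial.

z**3-3z**2-10z+24

Apply the Euclidean algorithm:
  4z**5-20z**4-48z**3+272z**2+128z-768 = (4z-24)(z**4+z**3-22z**2-16z+96) + (64z**3-192z**2-640z+1536)
  z**4+z**3-22z**2-16z+96 = ((1/64)z+1/16)(64z**3-192z**2-640z+1536) + (0)
Last nonzero remainder: 64z**3-192z**2-640z+1536. Dividing through by 64 gives the monic gcd z**3-3z**2-10z+24.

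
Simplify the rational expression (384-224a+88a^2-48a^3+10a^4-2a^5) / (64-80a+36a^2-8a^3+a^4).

(-12-2a-2a^2)/(-2+a)

Apply the Euclidean algorithm:
  -2a^5+10a^4-48a^3+88a^2-224a+384 = (-2a-6)(a^4-8a^3+36a^2-80a+64) + (-24a^3+144a^2-576a+768)
  a^4-8a^3+36a^2-80a+64 = (-(1/24)a+1/12)(-24a^3+144a^2-576a+768) + (0)
Last nonzero remainder: -24a^3+144a^2-576a+768. Dividing through by -24 gives the monic gcd a^3-6a^2+24a-32.
Cancel a^3-6a^2+24a-32 from numerator and denominator to get the reduced form.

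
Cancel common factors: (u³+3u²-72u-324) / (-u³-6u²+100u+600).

(-u²+3u+54)/(u²-100)

Repeated division with remainder:
  u³+3u²-72u-324 = (-1)(-u³-6u²+100u+600) + (-3u²+28u+276)
  -u³-6u²+100u+600 = ((1/3)u+46/9)(-3u²+28u+276) + (-(1216/9)u-2432/3)
  -3u²+28u+276 = ((27/1216)u-207/608)(-(1216/9)u-2432/3) + (0)
Last nonzero remainder: -(1216/9)u-2432/3. Dividing through by -1216/9 gives the monic gcd u+6.
Cancel u+6 from numerator and denominator to get the reduced form.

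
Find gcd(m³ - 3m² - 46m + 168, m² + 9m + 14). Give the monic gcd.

Euclidean algorithm in ℚ[m]:
  m³ - 3m² - 46m + 168 = (m - 12)(m² + 9m + 14) + (48m + 336)
  m² + 9m + 14 = ((1/48)m + 1/24)(48m + 336) + (0)
Last nonzero remainder: 48m + 336. Dividing through by 48 gives the monic gcd m + 7.

m + 7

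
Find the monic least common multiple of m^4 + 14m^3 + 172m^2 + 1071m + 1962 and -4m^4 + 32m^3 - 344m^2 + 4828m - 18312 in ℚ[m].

m^6 + m^5 + 32m^4 - 577m^3 - 4737m^2 + 19476m + 82404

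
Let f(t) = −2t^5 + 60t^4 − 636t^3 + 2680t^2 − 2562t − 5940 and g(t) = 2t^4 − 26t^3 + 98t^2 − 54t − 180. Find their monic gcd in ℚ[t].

t^3 − 10t^2 + 19t + 30

Euclidean algorithm in ℚ[t]:
  −2t^5 + 60t^4 − 636t^3 + 2680t^2 − 2562t − 5940 = (−t + 17)(2t^4 − 26t^3 + 98t^2 − 54t − 180) + (−96t^3 + 960t^2 − 1824t − 2880)
  2t^4 − 26t^3 + 98t^2 − 54t − 180 = (−(1/48)t + 1/16)(−96t^3 + 960t^2 − 1824t − 2880) + (0)
Last nonzero remainder: −96t^3 + 960t^2 − 1824t − 2880. Dividing through by −96 gives the monic gcd t^3 − 10t^2 + 19t + 30.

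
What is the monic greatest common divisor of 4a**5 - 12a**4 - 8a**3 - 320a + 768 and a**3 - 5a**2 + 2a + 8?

Apply the Euclidean algorithm:
  4a**5 - 12a**4 - 8a**3 - 320a + 768 = (4a**2 + 8a + 24)(a**3 - 5a**2 + 2a + 8) + (72a**2 - 432a + 576)
  a**3 - 5a**2 + 2a + 8 = ((1/72)a + 1/72)(72a**2 - 432a + 576) + (0)
Last nonzero remainder: 72a**2 - 432a + 576. Dividing through by 72 gives the monic gcd a**2 - 6a + 8.

a**2 - 6a + 8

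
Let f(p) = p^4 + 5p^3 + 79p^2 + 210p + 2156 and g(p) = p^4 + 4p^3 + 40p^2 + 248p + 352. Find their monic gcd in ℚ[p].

p^2 - 2p + 44

Euclidean algorithm in ℚ[p]:
  p^4 + 5p^3 + 79p^2 + 210p + 2156 = (p^4 + 4p^3 + 40p^2 + 248p + 352) + (p^3 + 39p^2 - 38p + 1804)
  p^4 + 4p^3 + 40p^2 + 248p + 352 = (p - 35)(p^3 + 39p^2 - 38p + 1804) + (1443p^2 - 2886p + 63492)
  p^3 + 39p^2 - 38p + 1804 = ((1/1443)p + 41/1443)(1443p^2 - 2886p + 63492) + (0)
Last nonzero remainder: 1443p^2 - 2886p + 63492. Dividing through by 1443 gives the monic gcd p^2 - 2p + 44.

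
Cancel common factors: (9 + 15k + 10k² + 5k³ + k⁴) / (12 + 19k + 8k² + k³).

(3 + k + k²)/(4 + k)

By polynomial division,
  k⁴ + 5k³ + 10k² + 15k + 9 = (k − 3)(k³ + 8k² + 19k + 12) + (15k² + 60k + 45)
  k³ + 8k² + 19k + 12 = ((1/15)k + 4/15)(15k² + 60k + 45) + (0)
Last nonzero remainder: 15k² + 60k + 45. Dividing through by 15 gives the monic gcd k² + 4k + 3.
Cancel k² + 4k + 3 from numerator and denominator to get the reduced form.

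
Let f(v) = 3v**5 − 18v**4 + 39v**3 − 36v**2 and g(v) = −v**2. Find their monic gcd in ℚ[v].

v**2

Repeated division with remainder:
  3v**5 − 18v**4 + 39v**3 − 36v**2 = (−3v**3 + 18v**2 − 39v + 36)(−v**2) + (0)
Last nonzero remainder: −v**2. Dividing through by −1 gives the monic gcd v**2.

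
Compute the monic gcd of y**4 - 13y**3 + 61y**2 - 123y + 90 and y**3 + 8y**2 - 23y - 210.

By polynomial division,
  y**4 - 13y**3 + 61y**2 - 123y + 90 = (y - 21)(y**3 + 8y**2 - 23y - 210) + (252y**2 - 396y - 4320)
  y**3 + 8y**2 - 23y - 210 = ((1/252)y + 67/1764)(252y**2 - 396y - 4320) + ((450/49)y - 2250/49)
  252y**2 - 396y - 4320 = ((686/25)y + 2352/25)((450/49)y - 2250/49) + (0)
Last nonzero remainder: (450/49)y - 2250/49. Dividing through by 450/49 gives the monic gcd y - 5.

y - 5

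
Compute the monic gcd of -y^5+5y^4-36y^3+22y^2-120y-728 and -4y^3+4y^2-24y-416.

Euclidean algorithm in ℚ[y]:
  -y^5+5y^4-36y^3+22y^2-120y-728 = ((1/4)y^2-y+13/2)(-4y^3+4y^2-24y-416) + (76y^2-380y+1976)
  -4y^3+4y^2-24y-416 = (-(1/19)y-4/19)(76y^2-380y+1976) + (0)
Last nonzero remainder: 76y^2-380y+1976. Dividing through by 76 gives the monic gcd y^2-5y+26.

y^2-5y+26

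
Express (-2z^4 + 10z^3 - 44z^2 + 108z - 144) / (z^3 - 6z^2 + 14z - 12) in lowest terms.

By polynomial division,
  -2z^4 + 10z^3 - 44z^2 + 108z - 144 = (-2z - 2)(z^3 - 6z^2 + 14z - 12) + (-28z^2 + 112z - 168)
  z^3 - 6z^2 + 14z - 12 = (-(1/28)z + 1/14)(-28z^2 + 112z - 168) + (0)
Last nonzero remainder: -28z^2 + 112z - 168. Dividing through by -28 gives the monic gcd z^2 - 4z + 6.
Cancel z^2 - 4z + 6 from numerator and denominator to get the reduced form.

(-2z^2 + 2z - 24)/(z - 2)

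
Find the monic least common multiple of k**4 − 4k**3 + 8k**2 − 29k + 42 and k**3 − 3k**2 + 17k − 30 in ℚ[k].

Repeated division with remainder:
  k**4 − 4k**3 + 8k**2 − 29k + 42 = (k − 1)(k**3 − 3k**2 + 17k − 30) + (−12k**2 + 18k + 12)
  k**3 − 3k**2 + 17k − 30 = (−(1/12)k + 1/8)(−12k**2 + 18k + 12) + ((63/4)k − 63/2)
  −12k**2 + 18k + 12 = (−(16/21)k − 8/21)((63/4)k − 63/2) + (0)
Last nonzero remainder: (63/4)k − 63/2. Dividing through by 63/4 gives the monic gcd k − 2.
Then lcm(f, g) = f·g / gcd(f, g); expanding and making the result monic gives the answer.

k**6 − 5k**5 + 27k**4 − 97k**3 + 191k**2 − 477k + 630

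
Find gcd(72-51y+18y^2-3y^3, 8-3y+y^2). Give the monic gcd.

Apply the Euclidean algorithm:
  -3y^3+18y^2-51y+72 = (-3y+9)(y^2-3y+8) + (0)
The last nonzero remainder y^2-3y+8 is already monic.

8-3y+y^2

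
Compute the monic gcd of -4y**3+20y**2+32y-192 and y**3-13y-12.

y**2-y-12

Euclidean algorithm in ℚ[y]:
  -4y**3+20y**2+32y-192 = (-4)(y**3-13y-12) + (20y**2-20y-240)
  y**3-13y-12 = ((1/20)y+1/20)(20y**2-20y-240) + (0)
Last nonzero remainder: 20y**2-20y-240. Dividing through by 20 gives the monic gcd y**2-y-12.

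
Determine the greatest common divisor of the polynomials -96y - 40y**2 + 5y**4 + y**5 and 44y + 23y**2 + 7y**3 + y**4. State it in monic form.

By polynomial division,
  y**5 + 5y**4 - 40y**2 - 96y = (y - 2)(y**4 + 7y**3 + 23y**2 + 44y) + (-9y**3 - 38y**2 - 8y)
  y**4 + 7y**3 + 23y**2 + 44y = (-(1/9)y - 25/81)(-9y**3 - 38y**2 - 8y) + ((841/81)y**2 + (3364/81)y)
  -9y**3 - 38y**2 - 8y = (-(729/841)y - 162/841)((841/81)y**2 + (3364/81)y) + (0)
Last nonzero remainder: (841/81)y**2 + (3364/81)y. Dividing through by 841/81 gives the monic gcd y**2 + 4y.

4y + y**2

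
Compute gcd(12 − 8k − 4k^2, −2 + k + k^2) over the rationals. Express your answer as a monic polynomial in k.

−1 + k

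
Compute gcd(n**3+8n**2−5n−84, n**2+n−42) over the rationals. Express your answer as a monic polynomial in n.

n+7

Repeated division with remainder:
  n**3+8n**2−5n−84 = (n+7)(n**2+n−42) + (30n+210)
  n**2+n−42 = ((1/30)n−1/5)(30n+210) + (0)
Last nonzero remainder: 30n+210. Dividing through by 30 gives the monic gcd n+7.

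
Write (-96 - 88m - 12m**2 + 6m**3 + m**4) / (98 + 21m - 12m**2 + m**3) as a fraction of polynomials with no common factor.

By polynomial division,
  m**4 + 6m**3 - 12m**2 - 88m - 96 = (m + 18)(m**3 - 12m**2 + 21m + 98) + (183m**2 - 564m - 1860)
  m**3 - 12m**2 + 21m + 98 = ((1/183)m - 544/11163)(183m**2 - 564m - 1860) + ((13689/3721)m + 27378/3721)
  183m**2 - 564m - 1860 = ((226981/4563)m - 1153510/4563)((13689/3721)m + 27378/3721) + (0)
Last nonzero remainder: (13689/3721)m + 27378/3721. Dividing through by 13689/3721 gives the monic gcd m + 2.
Cancel m + 2 from numerator and denominator to get the reduced form.

(-48 - 20m + 4m**2 + m**3)/(49 - 14m + m**2)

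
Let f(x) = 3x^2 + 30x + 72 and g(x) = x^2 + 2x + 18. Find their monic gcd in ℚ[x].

Euclidean algorithm in ℚ[x]:
  3x^2 + 30x + 72 = (3)(x^2 + 2x + 18) + (24x + 18)
  x^2 + 2x + 18 = ((1/24)x + 5/96)(24x + 18) + (273/16)
  24x + 18 = ((128/91)x + 96/91)(273/16) + (0)
The last nonzero remainder is the constant 273/16, so the polynomials are coprime and gcd = 1.

1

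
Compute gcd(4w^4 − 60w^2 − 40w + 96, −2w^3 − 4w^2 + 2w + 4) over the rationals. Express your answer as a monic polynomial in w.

Euclidean algorithm in ℚ[w]:
  4w^4 − 60w^2 − 40w + 96 = (−2w + 4)(−2w^3 − 4w^2 + 2w + 4) + (−40w^2 − 40w + 80)
  −2w^3 − 4w^2 + 2w + 4 = ((1/20)w + 1/20)(−40w^2 − 40w + 80) + (0)
Last nonzero remainder: −40w^2 − 40w + 80. Dividing through by −40 gives the monic gcd w^2 + w − 2.

w^2 + w − 2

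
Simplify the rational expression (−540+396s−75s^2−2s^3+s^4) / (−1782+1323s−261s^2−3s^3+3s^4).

Apply the Euclidean algorithm:
  s^4−2s^3−75s^2+396s−540 = (1/3)(3s^4−3s^3−261s^2+1323s−1782) + (−s^3+12s^2−45s+54)
  3s^4−3s^3−261s^2+1323s−1782 = (−3s−33)(−s^3+12s^2−45s+54) + (0)
Last nonzero remainder: −s^3+12s^2−45s+54. Dividing through by −1 gives the monic gcd s^3−12s^2+45s−54.
Cancel s^3−12s^2+45s−54 from numerator and denominator to get the reduced form.

(10+s)/(33+3s)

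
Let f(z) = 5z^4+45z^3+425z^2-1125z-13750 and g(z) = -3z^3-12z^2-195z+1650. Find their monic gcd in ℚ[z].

Apply the Euclidean algorithm:
  5z^4+45z^3+425z^2-1125z-13750 = (-(5/3)z-25/3)(-3z^3-12z^2-195z+1650) + (0)
Last nonzero remainder: -3z^3-12z^2-195z+1650. Dividing through by -3 gives the monic gcd z^3+4z^2+65z-550.

z^3+4z^2+65z-550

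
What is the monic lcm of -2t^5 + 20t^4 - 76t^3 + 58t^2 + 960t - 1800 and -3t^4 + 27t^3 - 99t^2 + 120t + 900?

t^6 - 8t^5 + 18t^4 + 47t^3 - 538t^2 - 60t + 1800

Apply the Euclidean algorithm:
  -2t^5 + 20t^4 - 76t^3 + 58t^2 + 960t - 1800 = ((2/3)t - 2/3)(-3t^4 + 27t^3 - 99t^2 + 120t + 900) + (8t^3 - 88t^2 + 440t - 1200)
  -3t^4 + 27t^3 - 99t^2 + 120t + 900 = (-(3/8)t - 3/4)(8t^3 - 88t^2 + 440t - 1200) + (0)
Last nonzero remainder: 8t^3 - 88t^2 + 440t - 1200. Dividing through by 8 gives the monic gcd t^3 - 11t^2 + 55t - 150.
Then lcm(f, g) = f·g / gcd(f, g); expanding and making the result monic gives the answer.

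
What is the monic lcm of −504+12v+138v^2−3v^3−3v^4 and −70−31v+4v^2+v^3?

Repeated division with remainder:
  −3v^4−3v^3+138v^2+12v−504 = (−3v+9)(v^3+4v^2−31v−70) + (9v^2+81v+126)
  v^3+4v^2−31v−70 = ((1/9)v−5/9)(9v^2+81v+126) + (0)
Last nonzero remainder: 9v^2+81v+126. Dividing through by 9 gives the monic gcd v^2+9v+14.
Then lcm(f, g) = f·g / gcd(f, g); expanding and making the result monic gives the answer.

−840+188v+226v^2−51v^3−4v^4+v^5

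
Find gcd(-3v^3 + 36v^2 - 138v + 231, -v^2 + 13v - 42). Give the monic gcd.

v - 7

Apply the Euclidean algorithm:
  -3v^3 + 36v^2 - 138v + 231 = (3v + 3)(-v^2 + 13v - 42) + (-51v + 357)
  -v^2 + 13v - 42 = ((1/51)v - 2/17)(-51v + 357) + (0)
Last nonzero remainder: -51v + 357. Dividing through by -51 gives the monic gcd v - 7.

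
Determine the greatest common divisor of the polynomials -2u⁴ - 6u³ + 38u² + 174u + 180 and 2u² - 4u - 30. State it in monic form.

Repeated division with remainder:
  -2u⁴ - 6u³ + 38u² + 174u + 180 = (-u² - 5u - 6)(2u² - 4u - 30) + (0)
Last nonzero remainder: 2u² - 4u - 30. Dividing through by 2 gives the monic gcd u² - 2u - 15.

u² - 2u - 15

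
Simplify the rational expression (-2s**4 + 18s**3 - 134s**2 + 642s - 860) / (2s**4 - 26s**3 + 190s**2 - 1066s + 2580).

Repeated division with remainder:
  -2s**4 + 18s**3 - 134s**2 + 642s - 860 = (-1)(2s**4 - 26s**3 + 190s**2 - 1066s + 2580) + (-8s**3 + 56s**2 - 424s + 1720)
  2s**4 - 26s**3 + 190s**2 - 1066s + 2580 = (-(1/4)s + 3/2)(-8s**3 + 56s**2 - 424s + 1720) + (0)
Last nonzero remainder: -8s**3 + 56s**2 - 424s + 1720. Dividing through by -8 gives the monic gcd s**3 - 7s**2 + 53s - 215.
Cancel s**3 - 7s**2 + 53s - 215 from numerator and denominator to get the reduced form.

(-s + 2)/(s - 6)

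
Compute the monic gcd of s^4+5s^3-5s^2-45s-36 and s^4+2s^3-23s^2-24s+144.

Euclidean algorithm in ℚ[s]:
  s^4+5s^3-5s^2-45s-36 = (s^4+2s^3-23s^2-24s+144) + (3s^3+18s^2-21s-180)
  s^4+2s^3-23s^2-24s+144 = ((1/3)s-4/3)(3s^3+18s^2-21s-180) + (8s^2+8s-96)
  3s^3+18s^2-21s-180 = ((3/8)s+15/8)(8s^2+8s-96) + (0)
Last nonzero remainder: 8s^2+8s-96. Dividing through by 8 gives the monic gcd s^2+s-12.

s^2+s-12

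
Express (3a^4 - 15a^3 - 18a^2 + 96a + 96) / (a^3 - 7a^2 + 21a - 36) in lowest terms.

Euclidean algorithm in ℚ[a]:
  3a^4 - 15a^3 - 18a^2 + 96a + 96 = (3a + 6)(a^3 - 7a^2 + 21a - 36) + (-39a^2 + 78a + 312)
  a^3 - 7a^2 + 21a - 36 = (-(1/39)a + 5/39)(-39a^2 + 78a + 312) + (19a - 76)
  -39a^2 + 78a + 312 = (-(39/19)a - 78/19)(19a - 76) + (0)
Last nonzero remainder: 19a - 76. Dividing through by 19 gives the monic gcd a - 4.
Cancel a - 4 from numerator and denominator to get the reduced form.

(3a^3 - 3a^2 - 30a - 24)/(a^2 - 3a + 9)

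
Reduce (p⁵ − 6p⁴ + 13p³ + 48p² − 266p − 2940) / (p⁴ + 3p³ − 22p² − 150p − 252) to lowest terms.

Apply the Euclidean algorithm:
  p⁵ − 6p⁴ + 13p³ + 48p² − 266p − 2940 = (p − 9)(p⁴ + 3p³ − 22p² − 150p − 252) + (62p³ − 1364p − 5208)
  p⁴ + 3p³ − 22p² − 150p − 252 = ((1/62)p + 3/62)(62p³ − 1364p − 5208) + (0)
Last nonzero remainder: 62p³ − 1364p − 5208. Dividing through by 62 gives the monic gcd p³ − 22p − 84.
Cancel p³ − 22p − 84 from numerator and denominator to get the reduced form.

(p² − 6p + 35)/(p + 3)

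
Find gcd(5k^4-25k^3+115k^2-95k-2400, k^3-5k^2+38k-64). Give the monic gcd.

Euclidean algorithm in ℚ[k]:
  5k^4-25k^3+115k^2-95k-2400 = (5k)(k^3-5k^2+38k-64) + (-75k^2+225k-2400)
  k^3-5k^2+38k-64 = (-(1/75)k+2/75)(-75k^2+225k-2400) + (0)
Last nonzero remainder: -75k^2+225k-2400. Dividing through by -75 gives the monic gcd k^2-3k+32.

k^2-3k+32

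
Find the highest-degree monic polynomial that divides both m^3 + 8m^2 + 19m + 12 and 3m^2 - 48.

m + 4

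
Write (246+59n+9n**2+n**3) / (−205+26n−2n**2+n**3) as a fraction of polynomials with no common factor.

(6+n)/(−5+n)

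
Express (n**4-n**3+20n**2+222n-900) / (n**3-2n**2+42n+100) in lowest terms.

(n**2+3n-18)/(n+2)

Apply the Euclidean algorithm:
  n**4-n**3+20n**2+222n-900 = (n+1)(n**3-2n**2+42n+100) + (-20n**2+80n-1000)
  n**3-2n**2+42n+100 = (-(1/20)n-1/10)(-20n**2+80n-1000) + (0)
Last nonzero remainder: -20n**2+80n-1000. Dividing through by -20 gives the monic gcd n**2-4n+50.
Cancel n**2-4n+50 from numerator and denominator to get the reduced form.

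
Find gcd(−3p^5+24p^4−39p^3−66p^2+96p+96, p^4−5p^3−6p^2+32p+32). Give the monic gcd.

By polynomial division,
  −3p^5+24p^4−39p^3−66p^2+96p+96 = (−3p+9)(p^4−5p^3−6p^2+32p+32) + (−12p^3+84p^2−96p−192)
  p^4−5p^3−6p^2+32p+32 = (−(1/12)p−1/6)(−12p^3+84p^2−96p−192) + (0)
Last nonzero remainder: −12p^3+84p^2−96p−192. Dividing through by −12 gives the monic gcd p^3−7p^2+8p+16.

p^3−7p^2+8p+16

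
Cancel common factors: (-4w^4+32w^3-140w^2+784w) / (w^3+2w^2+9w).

(-4w^3+32w^2-140w+784)/(w^2+2w+9)

Repeated division with remainder:
  -4w^4+32w^3-140w^2+784w = (-4w+40)(w^3+2w^2+9w) + (-184w^2+424w)
  w^3+2w^2+9w = (-(1/184)w-99/4232)(-184w^2+424w) + ((10008/529)w)
  -184w^2+424w = (-(12167/1251)w+28037/1251)((10008/529)w) + (0)
Last nonzero remainder: (10008/529)w. Dividing through by 10008/529 gives the monic gcd w.
Cancel w from numerator and denominator to get the reduced form.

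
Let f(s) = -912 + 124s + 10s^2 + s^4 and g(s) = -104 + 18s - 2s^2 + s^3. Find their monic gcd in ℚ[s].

-4 + s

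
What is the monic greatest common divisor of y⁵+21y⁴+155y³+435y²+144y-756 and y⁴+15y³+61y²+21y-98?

y²+6y-7

Apply the Euclidean algorithm:
  y⁵+21y⁴+155y³+435y²+144y-756 = (y+6)(y⁴+15y³+61y²+21y-98) + (4y³+48y²+116y-168)
  y⁴+15y³+61y²+21y-98 = ((1/4)y+3/4)(4y³+48y²+116y-168) + (-4y²-24y+28)
  4y³+48y²+116y-168 = (-y-6)(-4y²-24y+28) + (0)
Last nonzero remainder: -4y²-24y+28. Dividing through by -4 gives the monic gcd y²+6y-7.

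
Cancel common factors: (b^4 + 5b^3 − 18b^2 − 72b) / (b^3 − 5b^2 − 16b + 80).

Euclidean algorithm in ℚ[b]:
  b^4 + 5b^3 − 18b^2 − 72b = (b + 10)(b^3 − 5b^2 − 16b + 80) + (48b^2 + 8b − 800)
  b^3 − 5b^2 − 16b + 80 = ((1/48)b − 31/288)(48b^2 + 8b − 800) + ((55/36)b − 55/9)
  48b^2 + 8b − 800 = ((1728/55)b + 1440/11)((55/36)b − 55/9) + (0)
Last nonzero remainder: (55/36)b − 55/9. Dividing through by 55/36 gives the monic gcd b − 4.
Cancel b − 4 from numerator and denominator to get the reduced form.

(b^3 + 9b^2 + 18b)/(b^2 − b − 20)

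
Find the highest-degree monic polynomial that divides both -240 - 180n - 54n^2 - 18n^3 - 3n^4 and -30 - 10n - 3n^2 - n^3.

10 + n^2

Apply the Euclidean algorithm:
  -3n^4 - 18n^3 - 54n^2 - 180n - 240 = (3n + 9)(-n^3 - 3n^2 - 10n - 30) + (3n^2 + 30)
  -n^3 - 3n^2 - 10n - 30 = (-(1/3)n - 1)(3n^2 + 30) + (0)
Last nonzero remainder: 3n^2 + 30. Dividing through by 3 gives the monic gcd n^2 + 10.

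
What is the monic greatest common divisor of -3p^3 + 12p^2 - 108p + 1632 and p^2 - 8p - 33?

1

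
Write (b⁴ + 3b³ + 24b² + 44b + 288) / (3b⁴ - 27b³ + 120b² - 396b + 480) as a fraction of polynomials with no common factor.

Apply the Euclidean algorithm:
  b⁴ + 3b³ + 24b² + 44b + 288 = (1/3)(3b⁴ - 27b³ + 120b² - 396b + 480) + (12b³ - 16b² + 176b + 128)
  3b⁴ - 27b³ + 120b² - 396b + 480 = ((1/4)b - 23/12)(12b³ - 16b² + 176b + 128) + ((136/3)b² - (272/3)b + 2176/3)
  12b³ - 16b² + 176b + 128 = ((9/34)b + 3/17)((136/3)b² - (272/3)b + 2176/3) + (0)
Last nonzero remainder: (136/3)b² - (272/3)b + 2176/3. Dividing through by 136/3 gives the monic gcd b² - 2b + 16.
Cancel b² - 2b + 16 from numerator and denominator to get the reduced form.

(b² + 5b + 18)/(3b² - 21b + 30)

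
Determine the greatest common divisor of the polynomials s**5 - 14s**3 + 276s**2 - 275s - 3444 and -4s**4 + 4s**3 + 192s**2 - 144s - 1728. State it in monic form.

s**2 - s - 12

Apply the Euclidean algorithm:
  s**5 - 14s**3 + 276s**2 - 275s - 3444 = (-(1/4)s - 1/4)(-4s**4 + 4s**3 + 192s**2 - 144s - 1728) + (35s**3 + 288s**2 - 743s - 3876)
  -4s**4 + 4s**3 + 192s**2 - 144s - 1728 = (-(4/35)s + 1292/1225)(35s**3 + 288s**2 - 743s - 3876) + (-(240916/1225)s**2 + (240916/1225)s + 2890992/1225)
  35s**3 + 288s**2 - 743s - 3876 = (-(42875/240916)s - 395675/240916)(-(240916/1225)s**2 + (240916/1225)s + 2890992/1225) + (0)
Last nonzero remainder: -(240916/1225)s**2 + (240916/1225)s + 2890992/1225. Dividing through by -240916/1225 gives the monic gcd s**2 - s - 12.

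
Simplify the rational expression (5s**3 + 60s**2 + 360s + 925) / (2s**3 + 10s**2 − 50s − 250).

(5s**2 + 35s + 185)/(2s**2 − 50)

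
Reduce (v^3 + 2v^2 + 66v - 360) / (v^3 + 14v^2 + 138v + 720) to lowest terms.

Repeated division with remainder:
  v^3 + 2v^2 + 66v - 360 = (v^3 + 14v^2 + 138v + 720) + (-12v^2 - 72v - 1080)
  v^3 + 14v^2 + 138v + 720 = (-(1/12)v - 2/3)(-12v^2 - 72v - 1080) + (0)
Last nonzero remainder: -12v^2 - 72v - 1080. Dividing through by -12 gives the monic gcd v^2 + 6v + 90.
Cancel v^2 + 6v + 90 from numerator and denominator to get the reduced form.

(v - 4)/(v + 8)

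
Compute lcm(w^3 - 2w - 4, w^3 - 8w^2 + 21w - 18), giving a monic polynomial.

Repeated division with remainder:
  w^3 - 2w - 4 = (w^3 - 8w^2 + 21w - 18) + (8w^2 - 23w + 14)
  w^3 - 8w^2 + 21w - 18 = ((1/8)w - 41/64)(8w^2 - 23w + 14) + ((289/64)w - 289/32)
  8w^2 - 23w + 14 = ((512/289)w - 448/289)((289/64)w - 289/32) + (0)
Last nonzero remainder: (289/64)w - 289/32. Dividing through by 289/64 gives the monic gcd w - 2.
Then lcm(f, g) = f·g / gcd(f, g); expanding and making the result monic gives the answer.

w^5 - 6w^4 + 7w^3 + 8w^2 + 6w - 36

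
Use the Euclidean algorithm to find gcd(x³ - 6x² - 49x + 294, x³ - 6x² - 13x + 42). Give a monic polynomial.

By polynomial division,
  x³ - 6x² - 49x + 294 = (x³ - 6x² - 13x + 42) + (-36x + 252)
  x³ - 6x² - 13x + 42 = (-(1/36)x² - (1/36)x + 1/6)(-36x + 252) + (0)
Last nonzero remainder: -36x + 252. Dividing through by -36 gives the monic gcd x - 7.

x - 7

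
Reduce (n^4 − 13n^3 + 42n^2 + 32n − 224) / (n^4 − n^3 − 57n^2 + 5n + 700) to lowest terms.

(n^2 − 2n − 8)/(n^2 + 10n + 25)

Repeated division with remainder:
  n^4 − 13n^3 + 42n^2 + 32n − 224 = (n^4 − n^3 − 57n^2 + 5n + 700) + (−12n^3 + 99n^2 + 27n − 924)
  n^4 − n^3 − 57n^2 + 5n + 700 = (−(1/12)n − 29/48)(−12n^3 + 99n^2 + 27n − 924) + ((81/16)n^2 − (891/16)n + 567/4)
  −12n^3 + 99n^2 + 27n − 924 = (−(64/27)n − 176/27)((81/16)n^2 − (891/16)n + 567/4) + (0)
Last nonzero remainder: (81/16)n^2 − (891/16)n + 567/4. Dividing through by 81/16 gives the monic gcd n^2 − 11n + 28.
Cancel n^2 − 11n + 28 from numerator and denominator to get the reduced form.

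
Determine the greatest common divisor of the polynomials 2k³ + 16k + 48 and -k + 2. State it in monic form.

1

By polynomial division,
  2k³ + 16k + 48 = (-2k² - 4k - 24)(-k + 2) + (96)
  -k + 2 = (-(1/96)k + 1/48)(96) + (0)
The last nonzero remainder is the constant 96, so the polynomials are coprime and gcd = 1.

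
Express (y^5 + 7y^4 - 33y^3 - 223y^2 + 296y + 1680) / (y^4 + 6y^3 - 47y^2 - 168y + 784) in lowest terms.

(y^2 + 8y + 15)/(y + 7)

By polynomial division,
  y^5 + 7y^4 - 33y^3 - 223y^2 + 296y + 1680 = (y + 1)(y^4 + 6y^3 - 47y^2 - 168y + 784) + (8y^3 - 8y^2 - 320y + 896)
  y^4 + 6y^3 - 47y^2 - 168y + 784 = ((1/8)y + 7/8)(8y^3 - 8y^2 - 320y + 896) + (0)
Last nonzero remainder: 8y^3 - 8y^2 - 320y + 896. Dividing through by 8 gives the monic gcd y^3 - y^2 - 40y + 112.
Cancel y^3 - y^2 - 40y + 112 from numerator and denominator to get the reduced form.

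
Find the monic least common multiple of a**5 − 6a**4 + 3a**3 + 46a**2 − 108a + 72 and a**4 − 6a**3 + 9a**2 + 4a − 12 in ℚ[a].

a**6 − 5a**5 − 3a**4 + 49a**3 − 62a**2 − 36a + 72

Apply the Euclidean algorithm:
  a**5 − 6a**4 + 3a**3 + 46a**2 − 108a + 72 = (a)(a**4 − 6a**3 + 9a**2 + 4a − 12) + (−6a**3 + 42a**2 − 96a + 72)
  a**4 − 6a**3 + 9a**2 + 4a − 12 = (−(1/6)a − 1/6)(−6a**3 + 42a**2 − 96a + 72) + (0)
Last nonzero remainder: −6a**3 + 42a**2 − 96a + 72. Dividing through by −6 gives the monic gcd a**3 − 7a**2 + 16a − 12.
Then lcm(f, g) = f·g / gcd(f, g); expanding and making the result monic gives the answer.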